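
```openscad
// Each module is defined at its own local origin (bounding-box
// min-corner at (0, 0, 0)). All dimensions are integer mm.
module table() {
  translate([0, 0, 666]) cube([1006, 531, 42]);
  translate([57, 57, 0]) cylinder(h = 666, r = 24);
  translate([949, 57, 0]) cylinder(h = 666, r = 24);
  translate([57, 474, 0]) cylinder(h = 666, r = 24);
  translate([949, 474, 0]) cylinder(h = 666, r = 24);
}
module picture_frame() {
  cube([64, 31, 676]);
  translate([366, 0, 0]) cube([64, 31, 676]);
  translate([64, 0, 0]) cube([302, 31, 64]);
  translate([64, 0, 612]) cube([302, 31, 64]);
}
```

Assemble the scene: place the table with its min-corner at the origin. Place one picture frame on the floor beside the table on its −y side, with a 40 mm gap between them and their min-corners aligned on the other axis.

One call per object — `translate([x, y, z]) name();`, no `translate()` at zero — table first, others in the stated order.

table();
translate([0, -71, 0]) picture_frame();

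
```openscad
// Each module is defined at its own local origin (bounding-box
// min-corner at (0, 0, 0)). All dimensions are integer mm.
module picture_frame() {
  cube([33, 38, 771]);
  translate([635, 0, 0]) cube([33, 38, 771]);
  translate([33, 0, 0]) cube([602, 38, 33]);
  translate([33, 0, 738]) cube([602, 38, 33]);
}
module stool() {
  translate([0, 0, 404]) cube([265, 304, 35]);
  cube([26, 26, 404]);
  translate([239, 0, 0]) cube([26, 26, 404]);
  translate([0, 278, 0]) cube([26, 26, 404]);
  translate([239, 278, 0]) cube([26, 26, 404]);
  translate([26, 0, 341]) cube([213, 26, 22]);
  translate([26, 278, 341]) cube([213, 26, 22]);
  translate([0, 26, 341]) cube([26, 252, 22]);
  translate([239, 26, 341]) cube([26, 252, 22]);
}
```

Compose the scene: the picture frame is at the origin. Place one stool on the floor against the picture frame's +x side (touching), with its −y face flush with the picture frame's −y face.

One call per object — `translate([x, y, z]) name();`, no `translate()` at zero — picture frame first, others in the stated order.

picture_frame();
translate([668, 0, 0]) stool();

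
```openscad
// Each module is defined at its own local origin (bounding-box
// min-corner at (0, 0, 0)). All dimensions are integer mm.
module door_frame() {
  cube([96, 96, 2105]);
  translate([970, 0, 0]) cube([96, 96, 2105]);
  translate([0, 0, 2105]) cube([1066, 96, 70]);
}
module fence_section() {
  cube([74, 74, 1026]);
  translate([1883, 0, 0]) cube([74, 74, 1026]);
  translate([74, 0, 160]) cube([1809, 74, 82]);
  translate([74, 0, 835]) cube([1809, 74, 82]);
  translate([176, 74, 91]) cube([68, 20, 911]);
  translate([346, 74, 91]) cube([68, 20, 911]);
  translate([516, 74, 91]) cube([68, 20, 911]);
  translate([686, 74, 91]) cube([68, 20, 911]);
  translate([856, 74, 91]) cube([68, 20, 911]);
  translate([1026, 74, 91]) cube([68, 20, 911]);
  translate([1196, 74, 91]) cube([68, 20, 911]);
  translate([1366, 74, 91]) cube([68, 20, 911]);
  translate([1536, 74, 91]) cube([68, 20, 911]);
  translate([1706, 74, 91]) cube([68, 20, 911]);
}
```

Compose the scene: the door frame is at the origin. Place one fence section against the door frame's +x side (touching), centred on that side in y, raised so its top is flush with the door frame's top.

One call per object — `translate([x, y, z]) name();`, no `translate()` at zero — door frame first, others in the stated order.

door_frame();
translate([1066, 1, 1149]) fence_section();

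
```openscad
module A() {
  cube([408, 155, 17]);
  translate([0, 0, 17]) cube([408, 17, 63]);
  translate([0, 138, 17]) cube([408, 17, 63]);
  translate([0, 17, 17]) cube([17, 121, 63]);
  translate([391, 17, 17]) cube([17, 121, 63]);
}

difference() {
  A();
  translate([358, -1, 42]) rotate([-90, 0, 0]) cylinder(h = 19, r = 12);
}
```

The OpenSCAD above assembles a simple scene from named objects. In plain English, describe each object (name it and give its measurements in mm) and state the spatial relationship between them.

A is an open-topped rectangular box: outside dimensions 408×155×80 mm, with a uniform wall and base thickness of 17 mm. The base is a full 408×155 slab on the floor; four walls sit on top of the base. The front and back walls (the −y and +y sides) span the full width; the two side walls fit between them.

The open box has a circular hole of radius 12 mm through its front wall, centred at (x = 358, z = 42).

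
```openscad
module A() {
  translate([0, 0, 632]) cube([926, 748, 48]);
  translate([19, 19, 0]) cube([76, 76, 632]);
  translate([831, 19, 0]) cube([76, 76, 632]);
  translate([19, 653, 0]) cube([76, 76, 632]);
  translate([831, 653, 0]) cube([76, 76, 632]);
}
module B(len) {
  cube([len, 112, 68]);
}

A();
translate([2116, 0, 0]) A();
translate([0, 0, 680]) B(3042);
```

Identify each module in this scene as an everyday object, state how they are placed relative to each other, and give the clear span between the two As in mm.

Second table starts at x = 2116; first ends at x = 926; clear span = 2116 − 926 = 1190 mm.

A is a table. B is a beam. A beam spans the tops of two tables. The clear span between the two tables is 1190 mm.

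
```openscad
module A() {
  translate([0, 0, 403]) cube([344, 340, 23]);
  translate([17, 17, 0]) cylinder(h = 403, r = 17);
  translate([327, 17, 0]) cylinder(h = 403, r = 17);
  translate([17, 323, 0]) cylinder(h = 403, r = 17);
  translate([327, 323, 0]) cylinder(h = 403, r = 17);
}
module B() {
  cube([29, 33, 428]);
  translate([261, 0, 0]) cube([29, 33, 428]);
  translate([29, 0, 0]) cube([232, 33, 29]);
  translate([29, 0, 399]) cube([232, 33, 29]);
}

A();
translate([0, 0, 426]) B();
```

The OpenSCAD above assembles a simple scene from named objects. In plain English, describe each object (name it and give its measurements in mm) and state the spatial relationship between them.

A is a four-legged stool. The seat is 344×340 mm, 23 mm thick, top at z = 426 mm. It stands on four round legs, each 34 mm in diameter, from z = 0 to the seat underside, each leg's axis is inset half a diameter from the nearest pair of seat edges (so the leg's bounding box is flush with the corner).

B is a picture frame with a 232×370 mm rectangular opening (x by z) and a uniform 29 mm border on every side. Frame depth is 33 mm along y. It is built from two vertical stiles running the full outside height and two horizontal rails spanning the gap between the stiles.

The picture frame is on top of the stool.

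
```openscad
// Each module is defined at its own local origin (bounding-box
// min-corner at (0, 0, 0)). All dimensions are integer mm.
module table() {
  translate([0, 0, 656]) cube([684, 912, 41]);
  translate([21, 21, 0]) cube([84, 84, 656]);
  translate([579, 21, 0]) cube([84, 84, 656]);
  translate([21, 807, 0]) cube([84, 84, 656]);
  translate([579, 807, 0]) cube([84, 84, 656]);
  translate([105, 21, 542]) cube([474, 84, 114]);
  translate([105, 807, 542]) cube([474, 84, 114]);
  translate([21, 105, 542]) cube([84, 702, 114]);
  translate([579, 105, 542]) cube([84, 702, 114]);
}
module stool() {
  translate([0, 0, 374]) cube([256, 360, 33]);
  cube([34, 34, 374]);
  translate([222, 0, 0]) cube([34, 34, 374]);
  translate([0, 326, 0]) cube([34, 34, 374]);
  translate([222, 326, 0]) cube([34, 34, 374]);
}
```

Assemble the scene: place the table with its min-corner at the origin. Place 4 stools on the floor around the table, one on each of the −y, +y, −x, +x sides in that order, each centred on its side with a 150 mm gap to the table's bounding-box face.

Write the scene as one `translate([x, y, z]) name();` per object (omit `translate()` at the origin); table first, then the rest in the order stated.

table();
translate([214, -510, 0]) stool();
translate([214, 1062, 0]) stool();
translate([-406, 276, 0]) stool();
translate([834, 276, 0]) stool();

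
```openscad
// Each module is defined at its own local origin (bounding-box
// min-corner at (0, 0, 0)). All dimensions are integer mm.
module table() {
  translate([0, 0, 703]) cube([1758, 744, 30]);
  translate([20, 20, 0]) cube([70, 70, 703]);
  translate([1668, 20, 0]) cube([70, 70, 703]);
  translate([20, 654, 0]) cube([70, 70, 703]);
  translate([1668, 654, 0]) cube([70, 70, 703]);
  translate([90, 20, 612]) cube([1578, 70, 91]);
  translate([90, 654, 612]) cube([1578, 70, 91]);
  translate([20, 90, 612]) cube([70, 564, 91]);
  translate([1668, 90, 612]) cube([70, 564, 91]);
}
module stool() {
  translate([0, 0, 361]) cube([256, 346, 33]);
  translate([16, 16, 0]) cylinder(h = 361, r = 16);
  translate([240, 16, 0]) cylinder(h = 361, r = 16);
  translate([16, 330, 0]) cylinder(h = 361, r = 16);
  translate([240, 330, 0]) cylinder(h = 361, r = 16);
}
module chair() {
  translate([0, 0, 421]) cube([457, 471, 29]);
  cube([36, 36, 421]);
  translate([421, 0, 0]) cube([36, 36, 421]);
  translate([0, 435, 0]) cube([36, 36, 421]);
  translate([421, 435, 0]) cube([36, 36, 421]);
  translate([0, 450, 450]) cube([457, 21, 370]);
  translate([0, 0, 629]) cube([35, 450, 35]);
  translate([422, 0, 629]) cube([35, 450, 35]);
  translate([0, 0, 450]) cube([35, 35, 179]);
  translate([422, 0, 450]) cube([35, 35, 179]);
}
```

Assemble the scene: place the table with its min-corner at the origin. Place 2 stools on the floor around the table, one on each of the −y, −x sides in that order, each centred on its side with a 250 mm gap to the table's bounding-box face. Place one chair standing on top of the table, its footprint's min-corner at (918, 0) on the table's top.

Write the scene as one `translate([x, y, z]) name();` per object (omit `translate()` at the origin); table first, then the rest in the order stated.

table();
translate([751, -596, 0]) stool();
translate([-506, 199, 0]) stool();
translate([918, 0, 733]) chair();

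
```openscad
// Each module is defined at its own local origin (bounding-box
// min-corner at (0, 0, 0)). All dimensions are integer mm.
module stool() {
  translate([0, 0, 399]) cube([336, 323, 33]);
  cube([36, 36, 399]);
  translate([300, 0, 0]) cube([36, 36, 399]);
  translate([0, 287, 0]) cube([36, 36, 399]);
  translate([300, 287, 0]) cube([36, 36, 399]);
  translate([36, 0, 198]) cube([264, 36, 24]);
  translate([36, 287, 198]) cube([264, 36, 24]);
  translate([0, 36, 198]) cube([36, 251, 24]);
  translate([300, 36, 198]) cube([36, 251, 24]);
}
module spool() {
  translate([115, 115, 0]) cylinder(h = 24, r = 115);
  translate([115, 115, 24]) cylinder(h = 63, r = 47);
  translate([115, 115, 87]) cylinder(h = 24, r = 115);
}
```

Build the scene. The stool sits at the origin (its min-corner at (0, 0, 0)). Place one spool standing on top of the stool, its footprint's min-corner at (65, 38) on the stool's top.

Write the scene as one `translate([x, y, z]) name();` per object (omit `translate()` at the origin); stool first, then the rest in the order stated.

stool();
translate([65, 38, 432]) spool();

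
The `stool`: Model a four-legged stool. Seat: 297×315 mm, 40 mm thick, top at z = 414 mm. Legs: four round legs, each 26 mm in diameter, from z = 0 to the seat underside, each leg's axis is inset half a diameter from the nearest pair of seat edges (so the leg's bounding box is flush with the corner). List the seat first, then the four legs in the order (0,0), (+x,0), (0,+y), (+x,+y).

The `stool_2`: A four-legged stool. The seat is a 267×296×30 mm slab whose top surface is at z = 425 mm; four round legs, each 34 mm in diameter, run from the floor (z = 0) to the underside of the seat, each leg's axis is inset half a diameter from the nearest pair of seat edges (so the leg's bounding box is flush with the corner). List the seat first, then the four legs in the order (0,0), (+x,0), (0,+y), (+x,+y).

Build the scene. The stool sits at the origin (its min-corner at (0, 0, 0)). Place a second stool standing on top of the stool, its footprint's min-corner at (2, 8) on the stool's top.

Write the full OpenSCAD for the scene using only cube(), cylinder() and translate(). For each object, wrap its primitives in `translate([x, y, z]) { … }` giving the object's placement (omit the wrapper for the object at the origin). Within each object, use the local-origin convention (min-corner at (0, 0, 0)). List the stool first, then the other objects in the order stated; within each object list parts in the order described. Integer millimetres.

translate([0, 0, 374]) cube([297, 315, 40]);
translate([13, 13, 0]) cylinder(h = 374, r = 13);
translate([284, 13, 0]) cylinder(h = 374, r = 13);
translate([13, 302, 0]) cylinder(h = 374, r = 13);
translate([284, 302, 0]) cylinder(h = 374, r = 13);
translate([2, 8, 414]) {
  translate([0, 0, 395]) cube([267, 296, 30]);
  translate([17, 17, 0]) cylinder(h = 395, r = 17);
  translate([250, 17, 0]) cylinder(h = 395, r = 17);
  translate([17, 279, 0]) cylinder(h = 395, r = 17);
  translate([250, 279, 0]) cylinder(h = 395, r = 17);
}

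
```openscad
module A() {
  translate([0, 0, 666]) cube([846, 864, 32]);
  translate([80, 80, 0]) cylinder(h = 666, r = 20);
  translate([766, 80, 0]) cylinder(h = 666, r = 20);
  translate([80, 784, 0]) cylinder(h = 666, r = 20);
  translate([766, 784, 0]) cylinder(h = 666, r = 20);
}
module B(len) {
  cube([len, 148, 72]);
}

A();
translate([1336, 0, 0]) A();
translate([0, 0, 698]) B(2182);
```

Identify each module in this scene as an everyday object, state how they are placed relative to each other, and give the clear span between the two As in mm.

A is a table. B is a beam. A beam spans the tops of two tables. The clear span between the two tables is 490 mm.

Second table starts at x = 1336; first ends at x = 846; clear span = 1336 − 846 = 490 mm.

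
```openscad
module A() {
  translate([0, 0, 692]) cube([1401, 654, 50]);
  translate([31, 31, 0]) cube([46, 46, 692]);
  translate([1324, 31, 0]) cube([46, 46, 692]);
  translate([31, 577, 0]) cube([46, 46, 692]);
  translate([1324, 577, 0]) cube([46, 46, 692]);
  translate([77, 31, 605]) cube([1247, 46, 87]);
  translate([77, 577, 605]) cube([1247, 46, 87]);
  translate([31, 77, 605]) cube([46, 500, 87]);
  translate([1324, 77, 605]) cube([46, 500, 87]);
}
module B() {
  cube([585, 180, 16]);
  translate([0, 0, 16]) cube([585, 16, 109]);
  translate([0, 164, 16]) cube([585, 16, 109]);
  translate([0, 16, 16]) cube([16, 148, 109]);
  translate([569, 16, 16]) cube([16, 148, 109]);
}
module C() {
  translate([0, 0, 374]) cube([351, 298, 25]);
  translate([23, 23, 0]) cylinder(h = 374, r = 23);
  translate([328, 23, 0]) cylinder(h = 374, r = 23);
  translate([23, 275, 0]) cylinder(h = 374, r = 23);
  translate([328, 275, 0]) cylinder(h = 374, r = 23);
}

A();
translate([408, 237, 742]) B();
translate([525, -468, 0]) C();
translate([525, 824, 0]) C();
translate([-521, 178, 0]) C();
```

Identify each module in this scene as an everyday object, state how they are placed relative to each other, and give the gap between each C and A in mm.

Each stool's nearest face is 170 mm from the table's bounding box.

A is a table. B is an open box. C is a stool. The open box is on top of the table, centred. Three stools sit around the table at the −y, +y, −x sides. The gap between each stool and the table is 170 mm.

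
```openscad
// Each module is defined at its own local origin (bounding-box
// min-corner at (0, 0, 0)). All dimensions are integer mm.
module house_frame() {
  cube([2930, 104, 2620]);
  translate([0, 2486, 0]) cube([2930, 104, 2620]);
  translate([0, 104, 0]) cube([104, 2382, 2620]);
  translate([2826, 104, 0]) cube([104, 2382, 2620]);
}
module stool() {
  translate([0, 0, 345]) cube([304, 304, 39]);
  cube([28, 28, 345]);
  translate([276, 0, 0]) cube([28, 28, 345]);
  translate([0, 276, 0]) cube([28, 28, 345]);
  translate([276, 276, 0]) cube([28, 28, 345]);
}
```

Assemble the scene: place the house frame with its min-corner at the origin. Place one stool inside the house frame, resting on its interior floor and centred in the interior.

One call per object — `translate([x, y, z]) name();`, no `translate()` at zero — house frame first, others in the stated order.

house_frame();
translate([1313, 1143, 0]) stool();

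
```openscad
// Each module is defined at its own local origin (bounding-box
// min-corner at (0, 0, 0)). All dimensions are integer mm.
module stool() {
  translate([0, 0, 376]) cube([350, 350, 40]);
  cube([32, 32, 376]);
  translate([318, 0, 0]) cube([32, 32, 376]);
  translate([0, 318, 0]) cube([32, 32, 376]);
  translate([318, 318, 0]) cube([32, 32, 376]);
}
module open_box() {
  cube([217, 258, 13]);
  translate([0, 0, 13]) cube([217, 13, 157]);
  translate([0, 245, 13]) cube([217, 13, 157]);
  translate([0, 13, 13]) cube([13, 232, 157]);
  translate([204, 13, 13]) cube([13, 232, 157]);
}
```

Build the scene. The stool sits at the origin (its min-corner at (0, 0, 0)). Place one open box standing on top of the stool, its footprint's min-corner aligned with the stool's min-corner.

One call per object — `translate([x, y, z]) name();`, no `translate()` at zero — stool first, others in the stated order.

stool();
translate([0, 0, 416]) open_box();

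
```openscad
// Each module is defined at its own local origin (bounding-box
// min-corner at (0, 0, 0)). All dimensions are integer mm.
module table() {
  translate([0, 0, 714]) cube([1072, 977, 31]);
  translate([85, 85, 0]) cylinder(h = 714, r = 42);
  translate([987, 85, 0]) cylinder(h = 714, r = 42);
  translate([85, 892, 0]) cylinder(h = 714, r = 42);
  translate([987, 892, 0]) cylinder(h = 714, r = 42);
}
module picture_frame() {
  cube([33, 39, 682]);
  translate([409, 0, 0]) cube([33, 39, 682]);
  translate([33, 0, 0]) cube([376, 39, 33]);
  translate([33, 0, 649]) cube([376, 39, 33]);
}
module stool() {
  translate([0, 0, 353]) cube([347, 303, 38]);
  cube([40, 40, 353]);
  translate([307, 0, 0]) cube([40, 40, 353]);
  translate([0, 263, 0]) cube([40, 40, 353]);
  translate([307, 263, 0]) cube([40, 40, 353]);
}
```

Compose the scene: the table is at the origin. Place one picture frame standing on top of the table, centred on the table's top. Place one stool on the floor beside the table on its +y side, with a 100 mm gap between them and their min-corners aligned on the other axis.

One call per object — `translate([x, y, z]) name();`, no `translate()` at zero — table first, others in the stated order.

table();
translate([315, 469, 745]) picture_frame();
translate([0, 1077, 0]) stool();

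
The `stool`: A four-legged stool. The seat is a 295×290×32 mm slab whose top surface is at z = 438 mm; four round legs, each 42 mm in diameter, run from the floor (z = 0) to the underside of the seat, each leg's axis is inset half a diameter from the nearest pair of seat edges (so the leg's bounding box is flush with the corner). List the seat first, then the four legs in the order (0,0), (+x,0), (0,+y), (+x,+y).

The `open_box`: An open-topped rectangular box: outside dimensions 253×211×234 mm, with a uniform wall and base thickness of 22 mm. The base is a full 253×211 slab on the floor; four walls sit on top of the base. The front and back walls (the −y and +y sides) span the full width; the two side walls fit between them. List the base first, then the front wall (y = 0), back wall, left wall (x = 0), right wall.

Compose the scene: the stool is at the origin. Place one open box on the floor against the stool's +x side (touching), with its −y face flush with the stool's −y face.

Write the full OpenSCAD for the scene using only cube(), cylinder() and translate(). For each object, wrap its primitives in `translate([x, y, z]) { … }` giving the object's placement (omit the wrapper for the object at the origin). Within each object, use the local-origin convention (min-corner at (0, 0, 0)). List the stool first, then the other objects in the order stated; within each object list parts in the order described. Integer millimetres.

translate([0, 0, 406]) cube([295, 290, 32]);
translate([21, 21, 0]) cylinder(h = 406, r = 21);
translate([274, 21, 0]) cylinder(h = 406, r = 21);
translate([21, 269, 0]) cylinder(h = 406, r = 21);
translate([274, 269, 0]) cylinder(h = 406, r = 21);
translate([295, 0, 0]) {
  cube([253, 211, 22]);
  translate([0, 0, 22]) cube([253, 22, 212]);
  translate([0, 189, 22]) cube([253, 22, 212]);
  translate([0, 22, 22]) cube([22, 167, 212]);
  translate([231, 22, 22]) cube([22, 167, 212]);
}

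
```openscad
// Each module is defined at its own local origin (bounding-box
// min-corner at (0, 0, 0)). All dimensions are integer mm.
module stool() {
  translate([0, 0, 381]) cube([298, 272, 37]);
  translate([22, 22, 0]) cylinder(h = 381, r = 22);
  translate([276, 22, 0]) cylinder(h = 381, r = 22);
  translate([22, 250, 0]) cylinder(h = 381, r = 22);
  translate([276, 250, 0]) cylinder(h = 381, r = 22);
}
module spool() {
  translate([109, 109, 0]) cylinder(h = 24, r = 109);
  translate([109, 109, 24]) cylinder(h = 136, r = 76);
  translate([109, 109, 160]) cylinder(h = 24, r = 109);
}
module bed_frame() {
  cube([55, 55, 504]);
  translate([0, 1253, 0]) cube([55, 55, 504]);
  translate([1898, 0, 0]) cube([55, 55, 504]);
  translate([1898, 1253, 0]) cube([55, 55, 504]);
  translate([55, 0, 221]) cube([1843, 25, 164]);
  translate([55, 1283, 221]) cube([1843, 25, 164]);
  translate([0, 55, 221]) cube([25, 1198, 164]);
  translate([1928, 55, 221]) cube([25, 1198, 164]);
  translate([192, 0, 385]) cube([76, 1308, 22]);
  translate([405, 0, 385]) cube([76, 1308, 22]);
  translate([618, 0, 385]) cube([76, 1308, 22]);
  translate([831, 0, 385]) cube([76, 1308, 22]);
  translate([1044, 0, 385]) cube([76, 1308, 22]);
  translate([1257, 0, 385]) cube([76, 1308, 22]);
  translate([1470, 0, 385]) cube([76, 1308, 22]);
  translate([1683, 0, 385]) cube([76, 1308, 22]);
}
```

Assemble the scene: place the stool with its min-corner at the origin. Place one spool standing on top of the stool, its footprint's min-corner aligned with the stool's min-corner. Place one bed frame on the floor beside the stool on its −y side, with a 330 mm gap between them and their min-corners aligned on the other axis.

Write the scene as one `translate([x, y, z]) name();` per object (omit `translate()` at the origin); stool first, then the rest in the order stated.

stool();
translate([0, 0, 418]) spool();
translate([0, -1638, 0]) bed_frame();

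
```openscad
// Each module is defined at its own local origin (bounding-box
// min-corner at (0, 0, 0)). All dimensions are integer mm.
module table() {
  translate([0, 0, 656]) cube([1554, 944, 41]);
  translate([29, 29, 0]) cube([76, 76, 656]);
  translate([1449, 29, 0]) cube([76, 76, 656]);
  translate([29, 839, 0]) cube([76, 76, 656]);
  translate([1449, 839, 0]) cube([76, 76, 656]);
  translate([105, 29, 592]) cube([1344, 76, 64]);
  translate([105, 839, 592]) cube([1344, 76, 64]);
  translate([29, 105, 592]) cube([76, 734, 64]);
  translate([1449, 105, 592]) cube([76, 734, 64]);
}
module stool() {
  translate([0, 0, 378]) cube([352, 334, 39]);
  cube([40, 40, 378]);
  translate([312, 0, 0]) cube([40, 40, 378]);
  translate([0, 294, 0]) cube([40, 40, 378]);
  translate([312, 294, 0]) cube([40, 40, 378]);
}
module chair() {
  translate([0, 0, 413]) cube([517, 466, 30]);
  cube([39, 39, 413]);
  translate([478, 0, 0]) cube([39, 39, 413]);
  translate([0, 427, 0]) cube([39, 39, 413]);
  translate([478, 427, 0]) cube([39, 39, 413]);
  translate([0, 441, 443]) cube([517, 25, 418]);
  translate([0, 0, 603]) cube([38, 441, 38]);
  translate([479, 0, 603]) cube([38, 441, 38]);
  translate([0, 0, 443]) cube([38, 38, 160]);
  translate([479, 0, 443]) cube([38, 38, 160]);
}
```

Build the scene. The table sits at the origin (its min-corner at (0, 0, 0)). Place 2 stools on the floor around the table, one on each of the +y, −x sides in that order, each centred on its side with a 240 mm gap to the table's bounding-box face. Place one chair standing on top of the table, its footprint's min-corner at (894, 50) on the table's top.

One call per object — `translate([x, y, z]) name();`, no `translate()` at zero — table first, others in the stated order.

table();
translate([601, 1184, 0]) stool();
translate([-592, 305, 0]) stool();
translate([894, 50, 697]) chair();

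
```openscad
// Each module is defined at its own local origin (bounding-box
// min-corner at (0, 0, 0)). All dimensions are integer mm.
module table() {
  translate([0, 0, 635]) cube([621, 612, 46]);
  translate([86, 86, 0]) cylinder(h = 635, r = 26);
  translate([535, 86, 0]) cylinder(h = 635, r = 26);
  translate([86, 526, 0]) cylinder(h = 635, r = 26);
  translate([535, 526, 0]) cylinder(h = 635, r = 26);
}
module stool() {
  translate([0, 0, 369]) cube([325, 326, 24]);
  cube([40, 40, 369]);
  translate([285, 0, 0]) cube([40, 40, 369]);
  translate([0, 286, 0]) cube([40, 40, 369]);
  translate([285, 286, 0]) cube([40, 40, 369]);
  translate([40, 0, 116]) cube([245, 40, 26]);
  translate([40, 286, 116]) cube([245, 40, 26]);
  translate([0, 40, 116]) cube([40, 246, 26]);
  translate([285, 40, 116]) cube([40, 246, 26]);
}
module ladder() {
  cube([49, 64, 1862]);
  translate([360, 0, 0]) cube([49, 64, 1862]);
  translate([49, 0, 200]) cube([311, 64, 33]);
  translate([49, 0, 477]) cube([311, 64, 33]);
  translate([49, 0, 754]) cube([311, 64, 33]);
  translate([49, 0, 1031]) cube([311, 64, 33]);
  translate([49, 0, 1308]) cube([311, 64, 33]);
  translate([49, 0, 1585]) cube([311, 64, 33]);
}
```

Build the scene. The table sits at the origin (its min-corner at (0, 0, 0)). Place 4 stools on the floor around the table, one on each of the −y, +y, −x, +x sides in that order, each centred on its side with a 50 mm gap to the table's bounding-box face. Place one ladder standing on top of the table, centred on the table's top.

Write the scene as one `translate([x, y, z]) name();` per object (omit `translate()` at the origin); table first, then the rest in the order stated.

table();
translate([148, -376, 0]) stool();
translate([148, 662, 0]) stool();
translate([-375, 143, 0]) stool();
translate([671, 143, 0]) stool();
translate([106, 274, 681]) ladder();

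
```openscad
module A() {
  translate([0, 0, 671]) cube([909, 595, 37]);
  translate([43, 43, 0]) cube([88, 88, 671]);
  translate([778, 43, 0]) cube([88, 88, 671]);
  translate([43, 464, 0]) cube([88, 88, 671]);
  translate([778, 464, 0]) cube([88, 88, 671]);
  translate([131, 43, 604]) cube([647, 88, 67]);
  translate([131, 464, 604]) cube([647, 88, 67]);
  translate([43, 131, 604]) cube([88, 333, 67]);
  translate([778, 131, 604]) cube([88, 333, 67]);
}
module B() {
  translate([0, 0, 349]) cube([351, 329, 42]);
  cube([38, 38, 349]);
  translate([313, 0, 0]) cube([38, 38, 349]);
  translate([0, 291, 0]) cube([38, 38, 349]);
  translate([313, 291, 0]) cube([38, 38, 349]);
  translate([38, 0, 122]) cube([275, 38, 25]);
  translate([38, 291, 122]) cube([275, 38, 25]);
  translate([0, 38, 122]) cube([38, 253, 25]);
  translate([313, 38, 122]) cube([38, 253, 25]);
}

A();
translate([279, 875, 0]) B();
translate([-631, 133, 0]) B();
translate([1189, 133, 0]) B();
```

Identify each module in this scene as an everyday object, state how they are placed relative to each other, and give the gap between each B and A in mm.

Each stool's nearest face is 280 mm from the table's bounding box.

A is a table. B is a stool. Three stools sit around the table at the +y, −x, +x sides. The gap between each stool and the table is 280 mm.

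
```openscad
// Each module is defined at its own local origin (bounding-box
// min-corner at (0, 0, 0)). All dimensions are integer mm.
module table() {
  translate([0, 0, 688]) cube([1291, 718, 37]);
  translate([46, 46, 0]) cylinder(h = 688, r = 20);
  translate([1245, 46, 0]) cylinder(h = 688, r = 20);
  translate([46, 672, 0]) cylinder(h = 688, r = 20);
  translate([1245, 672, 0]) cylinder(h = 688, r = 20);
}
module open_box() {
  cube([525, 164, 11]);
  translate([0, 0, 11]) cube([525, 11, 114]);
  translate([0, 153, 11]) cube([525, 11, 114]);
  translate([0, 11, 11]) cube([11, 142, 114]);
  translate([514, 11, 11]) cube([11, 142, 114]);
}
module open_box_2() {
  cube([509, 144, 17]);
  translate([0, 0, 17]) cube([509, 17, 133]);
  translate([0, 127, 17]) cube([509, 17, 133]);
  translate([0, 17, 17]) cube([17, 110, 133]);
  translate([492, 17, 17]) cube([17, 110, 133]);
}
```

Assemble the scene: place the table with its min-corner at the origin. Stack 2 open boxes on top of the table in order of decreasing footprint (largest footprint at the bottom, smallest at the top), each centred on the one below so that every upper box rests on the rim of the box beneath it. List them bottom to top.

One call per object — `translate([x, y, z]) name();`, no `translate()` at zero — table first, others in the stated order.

table();
translate([383, 277, 725]) open_box();
translate([391, 287, 850]) open_box_2();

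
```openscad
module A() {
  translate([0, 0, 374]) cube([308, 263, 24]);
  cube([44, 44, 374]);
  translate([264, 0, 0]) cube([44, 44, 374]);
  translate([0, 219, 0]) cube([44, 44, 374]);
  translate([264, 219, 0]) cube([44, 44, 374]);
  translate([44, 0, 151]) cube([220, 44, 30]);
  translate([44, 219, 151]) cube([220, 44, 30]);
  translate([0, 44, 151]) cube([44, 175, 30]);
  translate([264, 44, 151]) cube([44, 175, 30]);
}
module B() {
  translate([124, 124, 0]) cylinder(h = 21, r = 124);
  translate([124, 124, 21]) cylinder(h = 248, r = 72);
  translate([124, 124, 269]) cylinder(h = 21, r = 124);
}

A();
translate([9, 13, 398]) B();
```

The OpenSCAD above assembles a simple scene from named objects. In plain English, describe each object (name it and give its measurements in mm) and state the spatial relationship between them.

A is a simple wooden stool: a rectangular seat 308 mm (x) by 263 mm (y), 24 mm thick, top face at z = 398 mm, on four square legs, each 44×44 mm in cross-section. The legs rest on z = 0, each flush with a corner of the seat. Four stretchers, 44 mm wide and 30 mm tall, connect adjacent legs with their undersides at z = 151 mm, each running between the inner faces of the legs it joins and aligned with the legs' outer faces on the other axis.

B is a spool: two coaxial disc flanges of radius 124 mm and thickness 21 mm, joined by a core cylinder of radius 72 mm and height 248 mm. The lower flange rests on z = 0 and the three cylinders share a vertical axis.

The spool is on top of the stool.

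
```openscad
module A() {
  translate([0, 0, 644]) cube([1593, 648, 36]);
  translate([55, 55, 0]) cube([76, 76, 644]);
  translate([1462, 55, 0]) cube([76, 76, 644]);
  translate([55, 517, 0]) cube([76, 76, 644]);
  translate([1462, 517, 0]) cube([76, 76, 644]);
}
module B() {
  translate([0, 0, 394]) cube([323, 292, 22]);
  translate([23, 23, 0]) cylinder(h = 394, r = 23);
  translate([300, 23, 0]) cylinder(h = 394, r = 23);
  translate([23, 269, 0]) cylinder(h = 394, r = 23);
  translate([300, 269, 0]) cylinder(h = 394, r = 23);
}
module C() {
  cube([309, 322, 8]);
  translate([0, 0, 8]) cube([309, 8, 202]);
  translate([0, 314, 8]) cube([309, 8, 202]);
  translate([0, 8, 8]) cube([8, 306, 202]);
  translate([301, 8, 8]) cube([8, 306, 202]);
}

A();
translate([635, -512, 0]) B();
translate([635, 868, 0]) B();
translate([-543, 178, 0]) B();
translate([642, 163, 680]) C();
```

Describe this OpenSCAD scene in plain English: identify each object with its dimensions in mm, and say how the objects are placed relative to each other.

A is a table with a 1593×648 mm rectangular top, 36 mm thick, top surface at z = 680 mm, supported by four 76×76 mm square legs, each inset 55 mm from the nearest pair of top edges, running from the floor.

B is a four-legged stool. The seat is a 323×292×22 mm slab whose top surface is at z = 416 mm; four round legs, each 46 mm in diameter, run from the floor (z = 0) to the underside of the seat, each leg's axis is inset half a diameter from the nearest pair of seat edges (so the leg's bounding box is flush with the corner).

C is an open-topped rectangular box: outside dimensions 309×322×210 mm, with a uniform wall and base thickness of 8 mm. The base is a full 309×322 slab on the floor; four walls sit on top of the base. The front and back walls (the −y and +y sides) span the full width; the two side walls fit between them.

Three stools sit around the table at the −y, +y, −x sides. The open box is on top of the table, centred.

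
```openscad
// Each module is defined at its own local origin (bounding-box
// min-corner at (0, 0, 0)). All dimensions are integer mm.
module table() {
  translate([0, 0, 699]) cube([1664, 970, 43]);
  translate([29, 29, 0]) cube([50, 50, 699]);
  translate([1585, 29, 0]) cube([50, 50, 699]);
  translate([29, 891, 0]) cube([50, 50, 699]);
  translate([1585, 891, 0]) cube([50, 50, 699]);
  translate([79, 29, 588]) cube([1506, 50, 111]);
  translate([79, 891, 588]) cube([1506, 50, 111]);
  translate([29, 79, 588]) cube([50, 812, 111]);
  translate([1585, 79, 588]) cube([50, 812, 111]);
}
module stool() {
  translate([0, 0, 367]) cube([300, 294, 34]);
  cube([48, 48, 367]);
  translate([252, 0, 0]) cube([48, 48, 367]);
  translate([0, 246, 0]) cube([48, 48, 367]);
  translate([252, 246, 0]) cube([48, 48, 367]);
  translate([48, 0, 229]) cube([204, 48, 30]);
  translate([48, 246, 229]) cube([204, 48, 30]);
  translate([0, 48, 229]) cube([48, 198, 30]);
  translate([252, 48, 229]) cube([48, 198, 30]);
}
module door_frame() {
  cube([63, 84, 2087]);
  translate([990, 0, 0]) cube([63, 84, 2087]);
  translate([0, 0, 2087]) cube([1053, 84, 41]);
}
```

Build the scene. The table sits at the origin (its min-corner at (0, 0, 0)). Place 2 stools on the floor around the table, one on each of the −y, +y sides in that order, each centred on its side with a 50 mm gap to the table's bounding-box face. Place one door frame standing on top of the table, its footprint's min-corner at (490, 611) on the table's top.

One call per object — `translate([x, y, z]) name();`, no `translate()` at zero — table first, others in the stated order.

table();
translate([682, -344, 0]) stool();
translate([682, 1020, 0]) stool();
translate([490, 611, 742]) door_frame();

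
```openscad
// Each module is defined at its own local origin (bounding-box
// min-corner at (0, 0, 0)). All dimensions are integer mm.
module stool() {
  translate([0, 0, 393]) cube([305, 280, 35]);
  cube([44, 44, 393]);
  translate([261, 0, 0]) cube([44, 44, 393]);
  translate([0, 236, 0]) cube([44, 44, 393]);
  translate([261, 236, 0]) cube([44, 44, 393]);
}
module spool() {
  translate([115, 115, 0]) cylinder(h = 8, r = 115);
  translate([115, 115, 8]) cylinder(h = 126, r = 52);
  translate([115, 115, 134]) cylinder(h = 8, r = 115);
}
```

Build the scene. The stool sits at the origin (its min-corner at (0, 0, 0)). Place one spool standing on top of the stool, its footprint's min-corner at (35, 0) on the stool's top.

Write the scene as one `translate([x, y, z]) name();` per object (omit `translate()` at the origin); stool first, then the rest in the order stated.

stool();
translate([35, 0, 428]) spool();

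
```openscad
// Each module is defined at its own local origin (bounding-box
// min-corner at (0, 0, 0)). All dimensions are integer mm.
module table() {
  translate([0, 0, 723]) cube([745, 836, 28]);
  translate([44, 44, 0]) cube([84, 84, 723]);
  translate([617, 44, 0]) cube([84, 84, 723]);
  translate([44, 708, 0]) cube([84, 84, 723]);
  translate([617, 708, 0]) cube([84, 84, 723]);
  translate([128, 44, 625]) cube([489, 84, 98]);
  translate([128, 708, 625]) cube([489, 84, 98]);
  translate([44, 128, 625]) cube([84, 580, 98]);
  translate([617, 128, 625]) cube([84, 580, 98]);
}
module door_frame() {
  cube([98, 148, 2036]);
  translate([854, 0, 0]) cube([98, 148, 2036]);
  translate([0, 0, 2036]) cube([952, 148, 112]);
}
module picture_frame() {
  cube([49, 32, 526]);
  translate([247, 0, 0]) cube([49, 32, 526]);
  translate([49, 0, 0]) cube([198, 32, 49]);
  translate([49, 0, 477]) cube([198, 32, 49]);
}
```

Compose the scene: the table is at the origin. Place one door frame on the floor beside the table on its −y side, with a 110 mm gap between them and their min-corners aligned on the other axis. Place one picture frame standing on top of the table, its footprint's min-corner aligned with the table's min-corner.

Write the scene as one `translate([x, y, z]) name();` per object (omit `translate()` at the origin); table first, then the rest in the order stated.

table();
translate([0, -258, 0]) door_frame();
translate([0, 0, 751]) picture_frame();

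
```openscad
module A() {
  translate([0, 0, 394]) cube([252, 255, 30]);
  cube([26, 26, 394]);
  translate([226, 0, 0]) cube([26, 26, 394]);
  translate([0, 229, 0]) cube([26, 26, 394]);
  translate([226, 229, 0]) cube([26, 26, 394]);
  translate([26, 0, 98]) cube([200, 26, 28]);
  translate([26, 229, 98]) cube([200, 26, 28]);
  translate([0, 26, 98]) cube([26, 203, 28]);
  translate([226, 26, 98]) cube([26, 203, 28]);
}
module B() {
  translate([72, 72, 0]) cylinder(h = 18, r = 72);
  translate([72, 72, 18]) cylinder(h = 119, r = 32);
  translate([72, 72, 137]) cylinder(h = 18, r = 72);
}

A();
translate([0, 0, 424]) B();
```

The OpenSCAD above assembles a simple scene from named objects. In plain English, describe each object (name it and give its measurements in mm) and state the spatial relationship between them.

A is a four-legged stool. The seat is a 252×255×30 mm slab whose top surface is at z = 424 mm; four square legs, each 26×26 mm in cross-section, run from the floor (z = 0) to the underside of the seat, each flush with a corner of the seat. Four stretchers, 26 mm wide and 28 mm tall, connect adjacent legs with their undersides at z = 98 mm, each running between the inner faces of the legs it joins and aligned with the legs' outer faces on the other axis.

B is a spool: two coaxial disc flanges of radius 72 mm and thickness 18 mm, joined by a core cylinder of radius 32 mm and height 119 mm. The lower flange rests on z = 0 and the three cylinders share a vertical axis.

The spool is on top of the stool.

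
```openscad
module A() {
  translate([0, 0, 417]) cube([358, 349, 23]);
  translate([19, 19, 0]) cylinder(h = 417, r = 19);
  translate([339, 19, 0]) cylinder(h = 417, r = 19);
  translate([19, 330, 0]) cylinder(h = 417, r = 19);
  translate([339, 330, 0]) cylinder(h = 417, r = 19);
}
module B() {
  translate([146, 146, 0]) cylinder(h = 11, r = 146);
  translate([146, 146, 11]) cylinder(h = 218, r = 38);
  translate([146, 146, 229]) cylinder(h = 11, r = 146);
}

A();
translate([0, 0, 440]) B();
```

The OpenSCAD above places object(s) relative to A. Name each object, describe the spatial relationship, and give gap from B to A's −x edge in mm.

A is a stool. B is a spool. The spool is on top of the stool. The gap from the spool to the stool's −x edge is 0 mm.

The spool's min-x is at 0; the stool's min-x is 0; gap = 0 mm.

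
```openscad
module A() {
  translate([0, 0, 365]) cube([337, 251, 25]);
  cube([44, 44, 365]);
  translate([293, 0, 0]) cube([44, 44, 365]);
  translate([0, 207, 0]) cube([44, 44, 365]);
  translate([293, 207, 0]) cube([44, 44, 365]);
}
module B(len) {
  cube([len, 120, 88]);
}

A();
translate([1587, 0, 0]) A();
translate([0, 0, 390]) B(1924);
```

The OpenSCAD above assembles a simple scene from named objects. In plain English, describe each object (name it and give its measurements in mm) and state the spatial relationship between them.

A is a four-legged stool. The seat is a 337×251×25 mm slab whose top surface is at z = 390 mm; four square legs, each 44×44 mm in cross-section, run from the floor (z = 0) to the underside of the seat, each flush with a corner of the seat.

B is a rectangular beam 1924 mm long (x), 120 mm deep (y), 88 mm thick (z).

The beam spans the tops of two stools placed 1250 mm apart, resting at z = 390 mm.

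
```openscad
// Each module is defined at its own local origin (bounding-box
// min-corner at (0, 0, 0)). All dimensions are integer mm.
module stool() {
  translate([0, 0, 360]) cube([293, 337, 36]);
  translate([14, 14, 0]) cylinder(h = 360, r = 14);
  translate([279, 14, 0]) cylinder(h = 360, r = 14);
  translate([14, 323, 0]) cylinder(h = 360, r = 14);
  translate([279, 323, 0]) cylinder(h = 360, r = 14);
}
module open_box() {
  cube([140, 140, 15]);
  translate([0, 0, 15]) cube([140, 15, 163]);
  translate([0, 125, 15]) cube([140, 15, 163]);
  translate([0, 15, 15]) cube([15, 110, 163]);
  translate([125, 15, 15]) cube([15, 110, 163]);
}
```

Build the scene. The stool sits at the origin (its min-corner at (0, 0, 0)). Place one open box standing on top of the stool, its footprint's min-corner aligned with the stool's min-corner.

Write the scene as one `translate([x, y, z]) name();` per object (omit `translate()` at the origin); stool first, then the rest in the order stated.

stool();
translate([0, 0, 396]) open_box();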